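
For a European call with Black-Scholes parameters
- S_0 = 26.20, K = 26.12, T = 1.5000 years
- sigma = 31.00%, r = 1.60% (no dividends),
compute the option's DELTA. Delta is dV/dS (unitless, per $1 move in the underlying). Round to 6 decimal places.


Answer: Delta = 0.602993

Derivation:
d1 = 0.2611027174; d2 = -0.1185681927
phi(d1) = 0.3855725727; exp(-qT) = 1.0000000000; exp(-rT) = 0.9762857098
N(d1) = 0.6029933519
Delta = exp(-qT) * N(d1) = 1.0000000000 * 0.6029933519 = 0.602993


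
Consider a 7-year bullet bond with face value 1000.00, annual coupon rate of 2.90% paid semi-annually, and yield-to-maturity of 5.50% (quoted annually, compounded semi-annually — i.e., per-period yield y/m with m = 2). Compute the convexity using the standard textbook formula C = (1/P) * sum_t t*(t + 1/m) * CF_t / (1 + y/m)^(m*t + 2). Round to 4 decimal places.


Coupon per period c = face * coupon_rate / m = 14.500000
Periods per year m = 2; per-period yield y/m = 0.027500
Number of cashflows N = 14
Cashflows (t years, CF_t, discount factor 1/(1+y/m)^(m*t), PV):
  t = 0.5000: CF_t = 14.500000, DF = 0.973236, PV = 14.111922
  t = 1.0000: CF_t = 14.500000, DF = 0.947188, PV = 13.734231
  t = 1.5000: CF_t = 14.500000, DF = 0.921838, PV = 13.366648
  t = 2.0000: CF_t = 14.500000, DF = 0.897166, PV = 13.008903
  t = 2.5000: CF_t = 14.500000, DF = 0.873154, PV = 12.660733
  t = 3.0000: CF_t = 14.500000, DF = 0.849785, PV = 12.321881
  t = 3.5000: CF_t = 14.500000, DF = 0.827041, PV = 11.992099
  t = 4.0000: CF_t = 14.500000, DF = 0.804906, PV = 11.671142
  t = 4.5000: CF_t = 14.500000, DF = 0.783364, PV = 11.358776
  t = 5.0000: CF_t = 14.500000, DF = 0.762398, PV = 11.054770
  t = 5.5000: CF_t = 14.500000, DF = 0.741993, PV = 10.758900
  t = 6.0000: CF_t = 14.500000, DF = 0.722134, PV = 10.470949
  t = 6.5000: CF_t = 14.500000, DF = 0.702807, PV = 10.190704
  t = 7.0000: CF_t = 1014.500000, DF = 0.683997, PV = 693.915237
Price P = sum_t PV_t = 850.616894
Convexity numerator sum_t t*(t + 1/m) * CF_t / (1+y/m)^(m*t + 2):
  t = 0.5000: term = 6.683324
  t = 1.0000: term = 19.513355
  t = 1.5000: term = 37.982199
  t = 2.0000: term = 61.609406
  t = 2.5000: term = 89.940739
  t = 3.0000: term = 122.546992
  t = 3.5000: term = 159.022861
  t = 4.0000: term = 198.985853
  t = 4.5000: term = 242.075247
  t = 5.0000: term = 287.951092
  t = 5.5000: term = 336.293246
  t = 6.0000: term = 386.800460
  t = 6.5000: term = 439.189492
  t = 7.0000: term = 34506.591773
Convexity = (1/P) * sum = 36895.186039 / 850.616894 = 43.374622

Answer: Convexity = 43.3746


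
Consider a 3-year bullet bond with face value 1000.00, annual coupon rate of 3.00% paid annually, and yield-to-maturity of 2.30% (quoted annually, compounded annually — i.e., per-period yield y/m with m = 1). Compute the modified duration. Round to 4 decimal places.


Answer: Modified duration = 2.8489

Derivation:
Coupon per period c = face * coupon_rate / m = 30.000000
Periods per year m = 1; per-period yield y/m = 0.023000
Number of cashflows N = 3
Cashflows (t years, CF_t, discount factor 1/(1+y/m)^(m*t), PV):
  t = 1.0000: CF_t = 30.000000, DF = 0.977517, PV = 29.325513
  t = 2.0000: CF_t = 30.000000, DF = 0.955540, PV = 28.666191
  t = 3.0000: CF_t = 1030.000000, DF = 0.934056, PV = 962.078088
Price P = sum_t PV_t = 1020.069792
First compute Macaulay numerator sum_t t * PV_t:
  t * PV_t at t = 1.0000: 29.325513
  t * PV_t at t = 2.0000: 57.332382
  t * PV_t at t = 3.0000: 2886.234265
Macaulay duration D = 2972.892160 / 1020.069792 = 2.914401
Modified duration = D / (1 + y/m) = 2.914401 / (1 + 0.023000) = 2.848877


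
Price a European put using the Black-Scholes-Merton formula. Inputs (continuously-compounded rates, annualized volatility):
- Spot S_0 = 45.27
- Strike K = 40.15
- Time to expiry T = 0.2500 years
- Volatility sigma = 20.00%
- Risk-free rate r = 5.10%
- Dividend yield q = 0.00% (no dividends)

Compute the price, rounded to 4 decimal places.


d1 = (ln(S/K) + (r - q + 0.5*sigma^2) * T) / (sigma * sqrt(T)) = 1.37772121
d2 = d1 - sigma * sqrt(T) = 1.27772121
exp(-rT) = 0.98733094; exp(-qT) = 1.00000000
P = K * exp(-rT) * N(-d2) - S_0 * exp(-qT) * N(-d1)
N(-d1) = 0.08414469; N(-d2) = 0.10067387
P = 40.1500 * 0.98733094 * 0.10067387 - 45.2700 * 1.00000000 * 0.08414469 = 0.1816

Answer: Price = 0.1816


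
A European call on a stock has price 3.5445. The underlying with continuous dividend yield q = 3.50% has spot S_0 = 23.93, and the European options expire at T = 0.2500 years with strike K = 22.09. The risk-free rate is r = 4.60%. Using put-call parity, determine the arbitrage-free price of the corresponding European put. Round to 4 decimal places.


Put-call parity: C - P = S_0 * exp(-qT) - K * exp(-rT).
S_0 * exp(-qT) = 23.9300 * 0.99128817 = 23.72152590
K * exp(-rT) = 22.0900 * 0.98856587 = 21.83742012
P = C - S*exp(-qT) + K*exp(-rT)
P = 3.5445 - 23.72152590 + 21.83742012 = 1.6604

Answer: Put price = 1.6604


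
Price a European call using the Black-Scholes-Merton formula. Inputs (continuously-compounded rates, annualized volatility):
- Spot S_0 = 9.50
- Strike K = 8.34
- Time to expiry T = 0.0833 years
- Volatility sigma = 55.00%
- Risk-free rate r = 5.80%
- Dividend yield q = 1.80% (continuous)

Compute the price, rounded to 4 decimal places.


Answer: Price = 1.3430

Derivation:
d1 = (ln(S/K) + (r - q + 0.5*sigma^2) * T) / (sigma * sqrt(T)) = 0.92075158
d2 = d1 - sigma * sqrt(T) = 0.76201202
exp(-rT) = 0.99518025; exp(-qT) = 0.99850172
C = S_0 * exp(-qT) * N(d1) - K * exp(-rT) * N(d2)
N(d1) = 0.82140993; N(d2) = 0.77697358
C = 9.5000 * 0.99850172 * 0.82140993 - 8.3400 * 0.99518025 * 0.77697358 = 1.3430


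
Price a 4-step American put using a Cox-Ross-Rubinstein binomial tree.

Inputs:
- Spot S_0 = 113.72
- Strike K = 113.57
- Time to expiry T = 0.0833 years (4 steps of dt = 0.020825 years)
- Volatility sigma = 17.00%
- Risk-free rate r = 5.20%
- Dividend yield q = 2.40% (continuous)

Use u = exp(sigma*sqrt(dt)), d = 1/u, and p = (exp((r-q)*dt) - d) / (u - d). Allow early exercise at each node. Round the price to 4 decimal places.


dt = T/N = 0.020825
u = exp(sigma*sqrt(dt)) = 1.024836; d = 1/u = 0.975766
p = (exp((r-q)*dt) - d) / (u - d) = 0.505754
Discount per step: exp(-r*dt) = 0.998918
Stock lattice S(k, i) with i counting down-moves:
  k=0: S(0,0) = 113.7200
  k=1: S(1,0) = 116.5443; S(1,1) = 110.9641
  k=2: S(2,0) = 119.4388; S(2,1) = 113.7200; S(2,2) = 108.2750
  k=3: S(3,0) = 122.4052; S(3,1) = 116.5443; S(3,2) = 110.9641; S(3,3) = 105.6511
  k=4: S(4,0) = 125.4452; S(4,1) = 119.4388; S(4,2) = 113.7200; S(4,3) = 108.2750; S(4,4) = 103.0907
Terminal payoffs V(N, i) = max(K - S_T, 0):
  V(4,0) = 0.000000; V(4,1) = 0.000000; V(4,2) = 0.000000; V(4,3) = 5.294995; V(4,4) = 10.479280
Backward induction: V(k, i) = exp(-r*dt) * [p * V(k+1, i) + (1-p) * V(k+1, i+1)]; then take max(V_cont, immediate exercise) for American.
  V(3,0) = exp(-r*dt) * [p*0.000000 + (1-p)*0.000000] = 0.000000; exercise = 0.000000; V(3,0) = max -> 0.000000
  V(3,1) = exp(-r*dt) * [p*0.000000 + (1-p)*0.000000] = 0.000000; exercise = 0.000000; V(3,1) = max -> 0.000000
  V(3,2) = exp(-r*dt) * [p*0.000000 + (1-p)*5.294995] = 2.614199; exercise = 2.605891; V(3,2) = max -> 2.614199
  V(3,3) = exp(-r*dt) * [p*5.294995 + (1-p)*10.479280] = 7.848805; exercise = 7.918932; V(3,3) = max -> 7.918932
  V(2,0) = exp(-r*dt) * [p*0.000000 + (1-p)*0.000000] = 0.000000; exercise = 0.000000; V(2,0) = max -> 0.000000
  V(2,1) = exp(-r*dt) * [p*0.000000 + (1-p)*2.614199] = 1.290660; exercise = 0.000000; V(2,1) = max -> 1.290660
  V(2,2) = exp(-r*dt) * [p*2.614199 + (1-p)*7.918932] = 5.230377; exercise = 5.294995; V(2,2) = max -> 5.294995
  V(1,0) = exp(-r*dt) * [p*0.000000 + (1-p)*1.290660] = 0.637213; exercise = 0.000000; V(1,0) = max -> 0.637213
  V(1,1) = exp(-r*dt) * [p*1.290660 + (1-p)*5.294995] = 3.266249; exercise = 2.605891; V(1,1) = max -> 3.266249
  V(0,0) = exp(-r*dt) * [p*0.637213 + (1-p)*3.266249] = 1.934509; exercise = 0.000000; V(0,0) = max -> 1.934509

Answer: Price = V(0,0) = 1.9345


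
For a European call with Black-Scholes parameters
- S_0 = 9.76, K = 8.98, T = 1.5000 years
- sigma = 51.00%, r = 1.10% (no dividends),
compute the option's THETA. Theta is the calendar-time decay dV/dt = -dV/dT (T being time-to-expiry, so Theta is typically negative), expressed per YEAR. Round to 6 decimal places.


d1 = 0.4720751380; d2 = -0.1525447464
phi(d1) = 0.3568763195; exp(-qT) = 1.0000000000; exp(-rT) = 0.9836353794
Theta = -S*exp(-qT)*phi(d1)*sigma/(2*sqrt(T)) - r*K*exp(-rT)*N(d2) + q*S*exp(-qT)*N(d1)
N(d1) = 0.6815634211; N(d2) = 0.4393786504; sqrt(T) = 1.2247448714
Term 1 = -9.7600 * 1.0000000000 * 0.3568763195 * 0.5100 / (2 * 1.2247448714) = -0.7252071878
Term 2 = -0.0110 * 8.9800 * 0.9836353794 * 0.4393786504 = -0.0426915687
Term 3 = 0 (no dividend yield, q = 0)
Theta = -0.7252071878 + (-0.0426915687) + (0.0000000000) = -0.767899

Answer: Theta = -0.767899


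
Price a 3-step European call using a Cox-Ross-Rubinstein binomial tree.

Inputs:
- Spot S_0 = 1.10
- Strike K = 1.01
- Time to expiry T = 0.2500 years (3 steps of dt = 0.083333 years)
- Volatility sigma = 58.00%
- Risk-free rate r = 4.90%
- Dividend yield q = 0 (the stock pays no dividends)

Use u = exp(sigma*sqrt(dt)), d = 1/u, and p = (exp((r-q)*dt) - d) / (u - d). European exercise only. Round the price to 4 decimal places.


dt = T/N = 0.083333
u = exp(sigma*sqrt(dt)) = 1.182264; d = 1/u = 0.845834
p = (exp((r-q)*dt) - d) / (u - d) = 0.470402
Discount per step: exp(-r*dt) = 0.995925
Stock lattice S(k, i) with i counting down-moves:
  k=0: S(0,0) = 1.1000
  k=1: S(1,0) = 1.3005; S(1,1) = 0.9304
  k=2: S(2,0) = 1.5375; S(2,1) = 1.1000; S(2,2) = 0.7870
  k=3: S(3,0) = 1.8178; S(3,1) = 1.3005; S(3,2) = 0.9304; S(3,3) = 0.6657
Terminal payoffs V(N, i) = max(S_T - K, 0):
  V(3,0) = 0.807760; V(3,1) = 0.290491; V(3,2) = 0.000000; V(3,3) = 0.000000
Backward induction: V(k, i) = exp(-r*dt) * [p * V(k+1, i) + (1-p) * V(k+1, i+1)].
  V(2,0) = exp(-r*dt) * [p*0.807760 + (1-p)*0.290491] = 0.531640
  V(2,1) = exp(-r*dt) * [p*0.290491 + (1-p)*0.000000] = 0.136091
  V(2,2) = exp(-r*dt) * [p*0.000000 + (1-p)*0.000000] = 0.000000
  V(1,0) = exp(-r*dt) * [p*0.531640 + (1-p)*0.136091] = 0.320845
  V(1,1) = exp(-r*dt) * [p*0.136091 + (1-p)*0.000000] = 0.063756
  V(0,0) = exp(-r*dt) * [p*0.320845 + (1-p)*0.063756] = 0.183939

Answer: Price = V(0,0) = 0.1839


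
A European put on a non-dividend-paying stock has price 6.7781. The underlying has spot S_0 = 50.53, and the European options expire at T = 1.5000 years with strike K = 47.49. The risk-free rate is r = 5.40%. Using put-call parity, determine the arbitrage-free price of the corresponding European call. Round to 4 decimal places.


Answer: Call price = 13.5131

Derivation:
Put-call parity: C - P = S_0 * exp(-qT) - K * exp(-rT).
S_0 * exp(-qT) = 50.5300 * 1.00000000 = 50.53000000
K * exp(-rT) = 47.4900 * 0.92219369 = 43.79497841
C = P + S*exp(-qT) - K*exp(-rT)
C = 6.7781 + 50.53000000 - 43.79497841 = 13.5131


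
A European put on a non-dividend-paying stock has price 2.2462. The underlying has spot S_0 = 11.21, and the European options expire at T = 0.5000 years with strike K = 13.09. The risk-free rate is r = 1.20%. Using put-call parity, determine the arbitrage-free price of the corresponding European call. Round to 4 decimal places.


Put-call parity: C - P = S_0 * exp(-qT) - K * exp(-rT).
S_0 * exp(-qT) = 11.2100 * 1.00000000 = 11.21000000
K * exp(-rT) = 13.0900 * 0.99401796 = 13.01169515
C = P + S*exp(-qT) - K*exp(-rT)
C = 2.2462 + 11.21000000 - 13.01169515 = 0.4445

Answer: Call price = 0.4445


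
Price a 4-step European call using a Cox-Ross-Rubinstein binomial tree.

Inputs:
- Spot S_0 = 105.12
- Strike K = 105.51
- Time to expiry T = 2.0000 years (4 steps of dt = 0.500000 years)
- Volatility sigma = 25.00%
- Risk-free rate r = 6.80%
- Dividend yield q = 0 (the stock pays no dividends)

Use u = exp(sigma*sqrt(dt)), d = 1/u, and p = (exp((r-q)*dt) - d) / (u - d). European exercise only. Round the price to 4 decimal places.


dt = T/N = 0.500000
u = exp(sigma*sqrt(dt)) = 1.193365; d = 1/u = 0.837967
p = (exp((r-q)*dt) - d) / (u - d) = 0.553233
Discount per step: exp(-r*dt) = 0.966572
Stock lattice S(k, i) with i counting down-moves:
  k=0: S(0,0) = 105.1200
  k=1: S(1,0) = 125.4465; S(1,1) = 88.0871
  k=2: S(2,0) = 149.7034; S(2,1) = 105.1200; S(2,2) = 73.8141
  k=3: S(3,0) = 178.6507; S(3,1) = 125.4465; S(3,2) = 88.0871; S(3,3) = 61.8537
  k=4: S(4,0) = 213.1954; S(4,1) = 149.7034; S(4,2) = 105.1200; S(4,3) = 73.8141; S(4,4) = 51.8314
Terminal payoffs V(N, i) = max(S_T - K, 0):
  V(4,0) = 107.685447; V(4,1) = 44.193391; V(4,2) = 0.000000; V(4,3) = 0.000000; V(4,4) = 0.000000
Backward induction: V(k, i) = exp(-r*dt) * [p * V(k+1, i) + (1-p) * V(k+1, i+1)].
  V(3,0) = exp(-r*dt) * [p*107.685447 + (1-p)*44.193391] = 76.667765
  V(3,1) = exp(-r*dt) * [p*44.193391 + (1-p)*0.000000] = 23.631940
  V(3,2) = exp(-r*dt) * [p*0.000000 + (1-p)*0.000000] = 0.000000
  V(3,3) = exp(-r*dt) * [p*0.000000 + (1-p)*0.000000] = 0.000000
  V(2,0) = exp(-r*dt) * [p*76.667765 + (1-p)*23.631940] = 51.202296
  V(2,1) = exp(-r*dt) * [p*23.631940 + (1-p)*0.000000] = 12.636925
  V(2,2) = exp(-r*dt) * [p*0.000000 + (1-p)*0.000000] = 0.000000
  V(1,0) = exp(-r*dt) * [p*51.202296 + (1-p)*12.636925] = 32.836908
  V(1,1) = exp(-r*dt) * [p*12.636925 + (1-p)*0.000000] = 6.757459
  V(0,0) = exp(-r*dt) * [p*32.836908 + (1-p)*6.757459] = 20.477272

Answer: Price = V(0,0) = 20.4773


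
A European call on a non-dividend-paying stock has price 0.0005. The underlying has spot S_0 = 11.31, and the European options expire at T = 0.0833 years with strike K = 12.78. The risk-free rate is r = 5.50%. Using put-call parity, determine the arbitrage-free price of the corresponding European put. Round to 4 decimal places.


Answer: Put price = 1.4121

Derivation:
Put-call parity: C - P = S_0 * exp(-qT) - K * exp(-rT).
S_0 * exp(-qT) = 11.3100 * 1.00000000 = 11.31000000
K * exp(-rT) = 12.7800 * 0.99542898 = 12.72158235
P = C - S*exp(-qT) + K*exp(-rT)
P = 0.0005 - 11.31000000 + 12.72158235 = 1.4121


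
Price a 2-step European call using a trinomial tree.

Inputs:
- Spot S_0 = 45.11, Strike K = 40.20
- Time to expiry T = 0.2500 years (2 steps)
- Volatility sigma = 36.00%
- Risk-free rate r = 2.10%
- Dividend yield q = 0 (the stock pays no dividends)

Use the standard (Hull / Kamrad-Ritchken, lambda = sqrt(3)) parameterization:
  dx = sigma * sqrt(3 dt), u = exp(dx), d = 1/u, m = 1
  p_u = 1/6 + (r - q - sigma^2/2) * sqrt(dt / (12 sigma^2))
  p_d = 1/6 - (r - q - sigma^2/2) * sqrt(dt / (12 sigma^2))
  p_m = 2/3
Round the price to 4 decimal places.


dt = T/N = 0.125000; dx = sigma*sqrt(3*dt) = 0.220454
u = exp(dx) = 1.246643; d = 1/u = 0.802154
p_u = 0.154249, p_m = 0.666667, p_d = 0.179084
Discount per step: exp(-r*dt) = 0.997378
Stock lattice S(k, j) with j the centered position index:
  k=0: S(0,+0) = 45.1100
  k=1: S(1,-1) = 36.1852; S(1,+0) = 45.1100; S(1,+1) = 56.2361
  k=2: S(2,-2) = 29.0261; S(2,-1) = 36.1852; S(2,+0) = 45.1100; S(2,+1) = 56.2361; S(2,+2) = 70.1063
Terminal payoffs V(N, j) = max(S_T - K, 0):
  V(2,-2) = 0.000000; V(2,-1) = 0.000000; V(2,+0) = 4.910000; V(2,+1) = 16.036051; V(2,+2) = 29.906261
Backward induction: V(k, j) = exp(-r*dt) * [p_u * V(k+1, j+1) + p_m * V(k+1, j) + p_d * V(k+1, j-1)]
  V(1,-1) = exp(-r*dt) * [p_u*4.910000 + p_m*0.000000 + p_d*0.000000] = 0.755378
  V(1,+0) = exp(-r*dt) * [p_u*16.036051 + p_m*4.910000 + p_d*0.000000] = 5.731814
  V(1,+1) = exp(-r*dt) * [p_u*29.906261 + p_m*16.036051 + p_d*4.910000] = 16.140594
  V(0,+0) = exp(-r*dt) * [p_u*16.140594 + p_m*5.731814 + p_d*0.755378] = 6.429259

Answer: Price = V(0,0) = 6.4293


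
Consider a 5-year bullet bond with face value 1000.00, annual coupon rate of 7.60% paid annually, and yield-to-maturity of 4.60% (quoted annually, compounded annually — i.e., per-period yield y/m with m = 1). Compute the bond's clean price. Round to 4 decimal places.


Coupon per period c = face * coupon_rate / m = 76.000000
Periods per year m = 1; per-period yield y/m = 0.046000
Number of cashflows N = 5
Cashflows (t years, CF_t, discount factor 1/(1+y/m)^(m*t), PV):
  t = 1.0000: CF_t = 76.000000, DF = 0.956023, PV = 72.657744
  t = 2.0000: CF_t = 76.000000, DF = 0.913980, PV = 69.462470
  t = 3.0000: CF_t = 76.000000, DF = 0.873786, PV = 66.407715
  t = 4.0000: CF_t = 76.000000, DF = 0.835359, PV = 63.487299
  t = 5.0000: CF_t = 1076.000000, DF = 0.798623, PV = 859.317881
Price P = sum_t PV_t = 1131.333109

Answer: Price = 1131.3331


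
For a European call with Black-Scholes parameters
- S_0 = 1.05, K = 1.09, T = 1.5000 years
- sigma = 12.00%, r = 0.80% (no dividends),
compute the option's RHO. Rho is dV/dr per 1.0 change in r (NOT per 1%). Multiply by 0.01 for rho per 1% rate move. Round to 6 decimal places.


Answer: Rho = 0.650648

Derivation:
d1 = -0.0992555838; d2 = -0.2462249684
phi(d1) = 0.3969819884; exp(-qT) = 1.0000000000; exp(-rT) = 0.9880717129
N(d2) = 0.4027540442
Rho = K*T*exp(-rT)*N(d2) = 1.0900 * 1.5000 * 0.9880717129 * 0.4027540442 = 0.650648


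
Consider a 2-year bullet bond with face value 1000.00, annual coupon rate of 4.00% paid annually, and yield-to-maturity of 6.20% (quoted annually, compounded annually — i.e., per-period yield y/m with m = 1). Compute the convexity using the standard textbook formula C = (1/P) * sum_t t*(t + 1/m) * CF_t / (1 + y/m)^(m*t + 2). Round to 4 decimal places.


Coupon per period c = face * coupon_rate / m = 40.000000
Periods per year m = 1; per-period yield y/m = 0.062000
Number of cashflows N = 2
Cashflows (t years, CF_t, discount factor 1/(1+y/m)^(m*t), PV):
  t = 1.0000: CF_t = 40.000000, DF = 0.941620, PV = 37.664783
  t = 2.0000: CF_t = 1040.000000, DF = 0.886647, PV = 922.113342
Price P = sum_t PV_t = 959.778125
Convexity numerator sum_t t*(t + 1/m) * CF_t / (1+y/m)^(m*t + 2):
  t = 1.0000: term = 66.790768
  t = 2.0000: term = 4905.536627
Convexity = (1/P) * sum = 4972.327395 / 959.778125 = 5.180705

Answer: Convexity = 5.1807


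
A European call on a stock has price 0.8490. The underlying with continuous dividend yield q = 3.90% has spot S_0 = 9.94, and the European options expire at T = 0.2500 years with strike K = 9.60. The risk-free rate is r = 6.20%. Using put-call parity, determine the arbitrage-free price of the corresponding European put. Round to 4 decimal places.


Answer: Put price = 0.4578

Derivation:
Put-call parity: C - P = S_0 * exp(-qT) - K * exp(-rT).
S_0 * exp(-qT) = 9.9400 * 0.99029738 = 9.84355593
K * exp(-rT) = 9.6000 * 0.98461951 = 9.45234726
P = C - S*exp(-qT) + K*exp(-rT)
P = 0.8490 - 9.84355593 + 9.45234726 = 0.4578


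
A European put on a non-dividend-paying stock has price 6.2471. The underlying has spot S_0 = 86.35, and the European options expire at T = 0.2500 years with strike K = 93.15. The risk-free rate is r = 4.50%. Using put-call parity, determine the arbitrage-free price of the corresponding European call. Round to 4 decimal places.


Answer: Call price = 0.4892

Derivation:
Put-call parity: C - P = S_0 * exp(-qT) - K * exp(-rT).
S_0 * exp(-qT) = 86.3500 * 1.00000000 = 86.35000000
K * exp(-rT) = 93.1500 * 0.98881304 = 92.10793511
C = P + S*exp(-qT) - K*exp(-rT)
C = 6.2471 + 86.35000000 - 92.10793511 = 0.4892


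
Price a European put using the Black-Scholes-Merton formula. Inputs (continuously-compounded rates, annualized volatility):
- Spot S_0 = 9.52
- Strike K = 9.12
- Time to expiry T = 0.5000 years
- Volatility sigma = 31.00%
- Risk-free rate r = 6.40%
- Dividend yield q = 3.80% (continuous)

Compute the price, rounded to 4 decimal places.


d1 = (ln(S/K) + (r - q + 0.5*sigma^2) * T) / (sigma * sqrt(T)) = 0.36473044
d2 = d1 - sigma * sqrt(T) = 0.14552734
exp(-rT) = 0.96850658; exp(-qT) = 0.98117936
P = K * exp(-rT) * N(-d2) - S_0 * exp(-qT) * N(-d1)
N(-d1) = 0.35765632; N(-d2) = 0.44214727
P = 9.1200 * 0.96850658 * 0.44214727 - 9.5200 * 0.98117936 * 0.35765632 = 0.5646

Answer: Price = 0.5646


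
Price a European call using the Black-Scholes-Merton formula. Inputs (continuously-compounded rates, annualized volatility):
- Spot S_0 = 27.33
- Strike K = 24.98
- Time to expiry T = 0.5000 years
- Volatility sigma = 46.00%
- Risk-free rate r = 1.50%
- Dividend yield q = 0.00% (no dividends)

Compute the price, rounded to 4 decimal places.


Answer: Price = 4.7837

Derivation:
d1 = (ln(S/K) + (r - q + 0.5*sigma^2) * T) / (sigma * sqrt(T)) = 0.46210810
d2 = d1 - sigma * sqrt(T) = 0.13683898
exp(-rT) = 0.99252805; exp(-qT) = 1.00000000
C = S_0 * exp(-qT) * N(d1) - K * exp(-rT) * N(d2)
N(d1) = 0.67799810; N(d2) = 0.55442096
C = 27.3300 * 1.00000000 * 0.67799810 - 24.9800 * 0.99252805 * 0.55442096 = 4.7837


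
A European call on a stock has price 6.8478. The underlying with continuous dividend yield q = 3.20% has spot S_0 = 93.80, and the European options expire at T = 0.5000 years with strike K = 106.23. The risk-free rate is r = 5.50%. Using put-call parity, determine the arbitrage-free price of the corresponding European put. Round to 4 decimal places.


Put-call parity: C - P = S_0 * exp(-qT) - K * exp(-rT).
S_0 * exp(-qT) = 93.8000 * 0.98412732 = 92.31114262
K * exp(-rT) = 106.2300 * 0.97287468 = 103.34847753
P = C - S*exp(-qT) + K*exp(-rT)
P = 6.8478 - 92.31114262 + 103.34847753 = 17.8851

Answer: Put price = 17.8851


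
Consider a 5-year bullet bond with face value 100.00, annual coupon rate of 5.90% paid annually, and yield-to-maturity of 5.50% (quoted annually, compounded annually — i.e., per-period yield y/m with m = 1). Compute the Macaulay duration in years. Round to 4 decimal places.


Answer: Macaulay duration = 4.4781 years

Derivation:
Coupon per period c = face * coupon_rate / m = 5.900000
Periods per year m = 1; per-period yield y/m = 0.055000
Number of cashflows N = 5
Cashflows (t years, CF_t, discount factor 1/(1+y/m)^(m*t), PV):
  t = 1.0000: CF_t = 5.900000, DF = 0.947867, PV = 5.592417
  t = 2.0000: CF_t = 5.900000, DF = 0.898452, PV = 5.300869
  t = 3.0000: CF_t = 5.900000, DF = 0.851614, PV = 5.024521
  t = 4.0000: CF_t = 5.900000, DF = 0.807217, PV = 4.762579
  t = 5.0000: CF_t = 105.900000, DF = 0.765134, PV = 81.027728
Price P = sum_t PV_t = 101.708114
Macaulay numerator sum_t t * PV_t:
  t * PV_t at t = 1.0000: 5.592417
  t * PV_t at t = 2.0000: 10.601739
  t * PV_t at t = 3.0000: 15.073562
  t * PV_t at t = 4.0000: 19.050315
  t * PV_t at t = 5.0000: 405.138640
Macaulay duration D = (sum_t t * PV_t) / P = 455.456673 / 101.708114 = 4.478076


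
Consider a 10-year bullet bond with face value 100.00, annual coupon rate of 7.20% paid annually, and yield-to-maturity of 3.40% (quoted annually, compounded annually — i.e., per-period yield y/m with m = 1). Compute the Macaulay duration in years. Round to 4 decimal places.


Coupon per period c = face * coupon_rate / m = 7.200000
Periods per year m = 1; per-period yield y/m = 0.034000
Number of cashflows N = 10
Cashflows (t years, CF_t, discount factor 1/(1+y/m)^(m*t), PV):
  t = 1.0000: CF_t = 7.200000, DF = 0.967118, PV = 6.963250
  t = 2.0000: CF_t = 7.200000, DF = 0.935317, PV = 6.734284
  t = 3.0000: CF_t = 7.200000, DF = 0.904562, PV = 6.512847
  t = 4.0000: CF_t = 7.200000, DF = 0.874818, PV = 6.298692
  t = 5.0000: CF_t = 7.200000, DF = 0.846052, PV = 6.091578
  t = 6.0000: CF_t = 7.200000, DF = 0.818233, PV = 5.891275
  t = 7.0000: CF_t = 7.200000, DF = 0.791327, PV = 5.697558
  t = 8.0000: CF_t = 7.200000, DF = 0.765307, PV = 5.510210
  t = 9.0000: CF_t = 7.200000, DF = 0.740142, PV = 5.329024
  t = 10.0000: CF_t = 107.200000, DF = 0.715805, PV = 76.734276
Price P = sum_t PV_t = 131.762992
Macaulay numerator sum_t t * PV_t:
  t * PV_t at t = 1.0000: 6.963250
  t * PV_t at t = 2.0000: 13.468568
  t * PV_t at t = 3.0000: 19.538541
  t * PV_t at t = 4.0000: 25.194766
  t * PV_t at t = 5.0000: 30.457890
  t * PV_t at t = 6.0000: 35.347647
  t * PV_t at t = 7.0000: 39.882903
  t * PV_t at t = 8.0000: 44.081684
  t * PV_t at t = 9.0000: 47.961213
  t * PV_t at t = 10.0000: 767.342756
Macaulay duration D = (sum_t t * PV_t) / P = 1030.239218 / 131.762992 = 7.818881

Answer: Macaulay duration = 7.8189 years


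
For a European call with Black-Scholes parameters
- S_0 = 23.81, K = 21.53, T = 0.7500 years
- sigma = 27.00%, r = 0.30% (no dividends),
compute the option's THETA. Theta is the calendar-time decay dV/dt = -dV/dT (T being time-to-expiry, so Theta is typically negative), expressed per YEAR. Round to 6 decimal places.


Answer: Theta = -1.308328

Derivation:
d1 = 0.5570183411; d2 = 0.3231914821
phi(d1) = 0.3416141998; exp(-qT) = 1.0000000000; exp(-rT) = 0.9977525294
Theta = -S*exp(-qT)*phi(d1)*sigma/(2*sqrt(T)) - r*K*exp(-rT)*N(d2) + q*S*exp(-qT)*N(d1)
N(d1) = 0.7112425510; N(d2) = 0.6267248843; sqrt(T) = 0.8660254038
Term 1 = -23.8100 * 1.0000000000 * 0.3416141998 * 0.2700 / (2 * 0.8660254038) = -1.2679392525
Term 2 = -0.0030 * 21.5300 * 0.9977525294 * 0.6267248843 = -0.0403891823
Term 3 = 0 (no dividend yield, q = 0)
Theta = -1.2679392525 + (-0.0403891823) + (0.0000000000) = -1.308328


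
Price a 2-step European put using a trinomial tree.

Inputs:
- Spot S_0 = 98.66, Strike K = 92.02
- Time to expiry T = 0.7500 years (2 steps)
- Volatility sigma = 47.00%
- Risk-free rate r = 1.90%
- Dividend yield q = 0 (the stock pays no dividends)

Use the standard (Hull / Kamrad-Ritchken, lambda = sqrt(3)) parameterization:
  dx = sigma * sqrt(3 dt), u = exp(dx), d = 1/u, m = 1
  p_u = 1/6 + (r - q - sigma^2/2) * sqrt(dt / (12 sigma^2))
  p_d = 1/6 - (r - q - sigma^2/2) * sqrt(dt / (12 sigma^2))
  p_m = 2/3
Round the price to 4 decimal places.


Answer: Price = V(0,0) = 10.6978

Derivation:
dt = T/N = 0.375000; dx = sigma*sqrt(3*dt) = 0.498510
u = exp(dx) = 1.646267; d = 1/u = 0.607435
p_u = 0.132270, p_m = 0.666667, p_d = 0.201063
Discount per step: exp(-r*dt) = 0.992900
Stock lattice S(k, j) with j the centered position index:
  k=0: S(0,+0) = 98.6600
  k=1: S(1,-1) = 59.9295; S(1,+0) = 98.6600; S(1,+1) = 162.4207
  k=2: S(2,-2) = 36.4033; S(2,-1) = 59.9295; S(2,+0) = 98.6600; S(2,+1) = 162.4207; S(2,+2) = 267.3878
Terminal payoffs V(N, j) = max(K - S_T, 0):
  V(2,-2) = 55.616714; V(2,-1) = 32.090473; V(2,+0) = 0.000000; V(2,+1) = 0.000000; V(2,+2) = 0.000000
Backward induction: V(k, j) = exp(-r*dt) * [p_u * V(k+1, j+1) + p_m * V(k+1, j) + p_d * V(k+1, j-1)]
  V(1,-1) = exp(-r*dt) * [p_u*0.000000 + p_m*32.090473 + p_d*55.616714] = 32.344827
  V(1,+0) = exp(-r*dt) * [p_u*0.000000 + p_m*0.000000 + p_d*32.090473] = 6.406395
  V(1,+1) = exp(-r*dt) * [p_u*0.000000 + p_m*0.000000 + p_d*0.000000] = 0.000000
  V(0,+0) = exp(-r*dt) * [p_u*0.000000 + p_m*6.406395 + p_d*32.344827] = 10.697781


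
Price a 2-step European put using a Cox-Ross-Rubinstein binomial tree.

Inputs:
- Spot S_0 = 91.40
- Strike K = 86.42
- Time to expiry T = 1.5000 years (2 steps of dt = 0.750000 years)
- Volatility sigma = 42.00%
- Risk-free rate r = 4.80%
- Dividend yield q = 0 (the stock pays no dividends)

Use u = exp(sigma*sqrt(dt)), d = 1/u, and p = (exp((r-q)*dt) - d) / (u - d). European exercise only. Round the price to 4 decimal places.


dt = T/N = 0.750000
u = exp(sigma*sqrt(dt)) = 1.438687; d = 1/u = 0.695078
p = (exp((r-q)*dt) - d) / (u - d) = 0.459351
Discount per step: exp(-r*dt) = 0.964640
Stock lattice S(k, i) with i counting down-moves:
  k=0: S(0,0) = 91.4000
  k=1: S(1,0) = 131.4960; S(1,1) = 63.5302
  k=2: S(2,0) = 189.1815; S(2,1) = 91.4000; S(2,2) = 44.1584
Terminal payoffs V(N, i) = max(K - S_T, 0):
  V(2,0) = 0.000000; V(2,1) = 0.000000; V(2,2) = 42.261557
Backward induction: V(k, i) = exp(-r*dt) * [p * V(k+1, i) + (1-p) * V(k+1, i+1)].
  V(1,0) = exp(-r*dt) * [p*0.000000 + (1-p)*0.000000] = 0.000000
  V(1,1) = exp(-r*dt) * [p*0.000000 + (1-p)*42.261557] = 22.040733
  V(0,0) = exp(-r*dt) * [p*0.000000 + (1-p)*22.040733] = 11.494936

Answer: Price = V(0,0) = 11.4949


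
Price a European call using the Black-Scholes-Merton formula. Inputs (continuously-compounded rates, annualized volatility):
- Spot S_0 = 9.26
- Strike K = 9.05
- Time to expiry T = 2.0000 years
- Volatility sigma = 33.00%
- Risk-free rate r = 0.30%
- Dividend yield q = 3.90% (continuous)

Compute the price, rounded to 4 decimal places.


Answer: Price = 1.4135

Derivation:
d1 = (ln(S/K) + (r - q + 0.5*sigma^2) * T) / (sigma * sqrt(T)) = 0.12822051
d2 = d1 - sigma * sqrt(T) = -0.33846997
exp(-rT) = 0.99401796; exp(-qT) = 0.92496443
C = S_0 * exp(-qT) * N(d1) - K * exp(-rT) * N(d2)
N(d1) = 0.55101277; N(d2) = 0.36750453
C = 9.2600 * 0.92496443 * 0.55101277 - 9.0500 * 0.99401796 * 0.36750453 = 1.4135


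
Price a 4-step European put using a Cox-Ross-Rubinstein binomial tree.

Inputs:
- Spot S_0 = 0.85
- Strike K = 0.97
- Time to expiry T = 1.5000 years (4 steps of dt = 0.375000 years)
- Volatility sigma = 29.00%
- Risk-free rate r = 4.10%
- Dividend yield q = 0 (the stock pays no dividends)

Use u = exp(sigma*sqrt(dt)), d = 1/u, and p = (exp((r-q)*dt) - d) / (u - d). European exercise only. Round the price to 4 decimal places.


Answer: Price = V(0,0) = 0.1633

Derivation:
dt = T/N = 0.375000
u = exp(sigma*sqrt(dt)) = 1.194333; d = 1/u = 0.837287
p = (exp((r-q)*dt) - d) / (u - d) = 0.499114
Discount per step: exp(-r*dt) = 0.984743
Stock lattice S(k, i) with i counting down-moves:
  k=0: S(0,0) = 0.8500
  k=1: S(1,0) = 1.0152; S(1,1) = 0.7117
  k=2: S(2,0) = 1.2125; S(2,1) = 0.8500; S(2,2) = 0.5959
  k=3: S(3,0) = 1.4481; S(3,1) = 1.0152; S(3,2) = 0.7117; S(3,3) = 0.4989
  k=4: S(4,0) = 1.7295; S(4,1) = 1.2125; S(4,2) = 0.8500; S(4,3) = 0.5959; S(4,4) = 0.4178
Terminal payoffs V(N, i) = max(K - S_T, 0):
  V(4,0) = 0.000000; V(4,1) = 0.000000; V(4,2) = 0.120000; V(4,3) = 0.374107; V(4,4) = 0.552250
Backward induction: V(k, i) = exp(-r*dt) * [p * V(k+1, i) + (1-p) * V(k+1, i+1)].
  V(3,0) = exp(-r*dt) * [p*0.000000 + (1-p)*0.000000] = 0.000000
  V(3,1) = exp(-r*dt) * [p*0.000000 + (1-p)*0.120000] = 0.059189
  V(3,2) = exp(-r*dt) * [p*0.120000 + (1-p)*0.374107] = 0.243506
  V(3,3) = exp(-r*dt) * [p*0.374107 + (1-p)*0.552250] = 0.456267
  V(2,0) = exp(-r*dt) * [p*0.000000 + (1-p)*0.059189] = 0.029195
  V(2,1) = exp(-r*dt) * [p*0.059189 + (1-p)*0.243506] = 0.149199
  V(2,2) = exp(-r*dt) * [p*0.243506 + (1-p)*0.456267] = 0.344734
  V(1,0) = exp(-r*dt) * [p*0.029195 + (1-p)*0.149199] = 0.087941
  V(1,1) = exp(-r*dt) * [p*0.149199 + (1-p)*0.344734] = 0.243369
  V(0,0) = exp(-r*dt) * [p*0.087941 + (1-p)*0.243369] = 0.163263


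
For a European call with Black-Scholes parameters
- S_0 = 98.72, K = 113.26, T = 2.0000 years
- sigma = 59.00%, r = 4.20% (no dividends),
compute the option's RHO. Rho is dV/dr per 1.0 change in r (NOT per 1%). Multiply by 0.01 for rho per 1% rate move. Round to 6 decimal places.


d1 = 0.3531956419; d2 = -0.4811903599
phi(d1) = 0.3748189709; exp(-qT) = 1.0000000000; exp(-rT) = 0.9194312561
N(d2) = 0.3151906058
Rho = K*T*exp(-rT)*N(d2) = 113.2600 * 2.0000 * 0.9194312561 * 0.3151906058 = 65.644611

Answer: Rho = 65.644611


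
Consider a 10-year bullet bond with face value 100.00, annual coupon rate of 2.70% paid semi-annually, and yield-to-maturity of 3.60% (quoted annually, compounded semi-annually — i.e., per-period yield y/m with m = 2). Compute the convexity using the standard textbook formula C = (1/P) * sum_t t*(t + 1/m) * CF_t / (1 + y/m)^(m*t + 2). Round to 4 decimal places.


Answer: Convexity = 84.9499

Derivation:
Coupon per period c = face * coupon_rate / m = 1.350000
Periods per year m = 2; per-period yield y/m = 0.018000
Number of cashflows N = 20
Cashflows (t years, CF_t, discount factor 1/(1+y/m)^(m*t), PV):
  t = 0.5000: CF_t = 1.350000, DF = 0.982318, PV = 1.326130
  t = 1.0000: CF_t = 1.350000, DF = 0.964949, PV = 1.302681
  t = 1.5000: CF_t = 1.350000, DF = 0.947887, PV = 1.279648
  t = 2.0000: CF_t = 1.350000, DF = 0.931127, PV = 1.257021
  t = 2.5000: CF_t = 1.350000, DF = 0.914663, PV = 1.234795
  t = 3.0000: CF_t = 1.350000, DF = 0.898490, PV = 1.212962
  t = 3.5000: CF_t = 1.350000, DF = 0.882603, PV = 1.191514
  t = 4.0000: CF_t = 1.350000, DF = 0.866997, PV = 1.170446
  t = 4.5000: CF_t = 1.350000, DF = 0.851667, PV = 1.149751
  t = 5.0000: CF_t = 1.350000, DF = 0.836608, PV = 1.129421
  t = 5.5000: CF_t = 1.350000, DF = 0.821816, PV = 1.109451
  t = 6.0000: CF_t = 1.350000, DF = 0.807285, PV = 1.089834
  t = 6.5000: CF_t = 1.350000, DF = 0.793010, PV = 1.070564
  t = 7.0000: CF_t = 1.350000, DF = 0.778989, PV = 1.051635
  t = 7.5000: CF_t = 1.350000, DF = 0.765215, PV = 1.033040
  t = 8.0000: CF_t = 1.350000, DF = 0.751684, PV = 1.014774
  t = 8.5000: CF_t = 1.350000, DF = 0.738393, PV = 0.996831
  t = 9.0000: CF_t = 1.350000, DF = 0.725337, PV = 0.979205
  t = 9.5000: CF_t = 1.350000, DF = 0.712512, PV = 0.961891
  t = 10.0000: CF_t = 101.350000, DF = 0.699914, PV = 70.936245
Price P = sum_t PV_t = 92.497840
Convexity numerator sum_t t*(t + 1/m) * CF_t / (1+y/m)^(m*t + 2):
  t = 0.5000: term = 0.639824
  t = 1.0000: term = 1.885532
  t = 1.5000: term = 3.704385
  t = 2.0000: term = 6.064809
  t = 2.5000: term = 8.936359
  t = 3.0000: term = 12.289688
  t = 3.5000: term = 16.096513
  t = 4.0000: term = 20.329584
  t = 4.5000: term = 24.962652
  t = 5.0000: term = 29.970441
  t = 5.5000: term = 35.328614
  t = 6.0000: term = 41.013750
  t = 6.5000: term = 47.003316
  t = 7.0000: term = 53.275634
  t = 7.5000: term = 59.809861
  t = 8.0000: term = 66.585962
  t = 8.5000: term = 73.584683
  t = 9.0000: term = 80.787529
  t = 9.5000: term = 88.176739
  t = 10.0000: term = 7187.236505
Convexity = (1/P) * sum = 7857.682377 / 92.497840 = 84.949901


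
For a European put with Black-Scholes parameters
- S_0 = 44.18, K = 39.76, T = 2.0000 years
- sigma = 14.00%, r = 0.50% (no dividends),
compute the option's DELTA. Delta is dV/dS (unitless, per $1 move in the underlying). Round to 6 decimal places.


d1 = 0.6819075977; d2 = 0.4839176989
phi(d1) = 0.3161819250; exp(-qT) = 1.0000000000; exp(-rT) = 0.9900498337
N(-d1) = 0.2476486905
Delta = -exp(-qT) * N(-d1) = -1.0000000000 * 0.2476486905 = -0.247649

Answer: Delta = -0.247649


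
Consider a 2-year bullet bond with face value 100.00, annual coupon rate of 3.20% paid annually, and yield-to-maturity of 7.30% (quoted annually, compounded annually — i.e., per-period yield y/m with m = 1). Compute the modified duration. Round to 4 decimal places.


Answer: Modified duration = 1.8339

Derivation:
Coupon per period c = face * coupon_rate / m = 3.200000
Periods per year m = 1; per-period yield y/m = 0.073000
Number of cashflows N = 2
Cashflows (t years, CF_t, discount factor 1/(1+y/m)^(m*t), PV):
  t = 1.0000: CF_t = 3.200000, DF = 0.931966, PV = 2.982293
  t = 2.0000: CF_t = 103.200000, DF = 0.868561, PV = 89.635543
Price P = sum_t PV_t = 92.617836
First compute Macaulay numerator sum_t t * PV_t:
  t * PV_t at t = 1.0000: 2.982293
  t * PV_t at t = 2.0000: 179.271086
Macaulay duration D = 182.253378 / 92.617836 = 1.967800
Modified duration = D / (1 + y/m) = 1.967800 / (1 + 0.073000) = 1.833924


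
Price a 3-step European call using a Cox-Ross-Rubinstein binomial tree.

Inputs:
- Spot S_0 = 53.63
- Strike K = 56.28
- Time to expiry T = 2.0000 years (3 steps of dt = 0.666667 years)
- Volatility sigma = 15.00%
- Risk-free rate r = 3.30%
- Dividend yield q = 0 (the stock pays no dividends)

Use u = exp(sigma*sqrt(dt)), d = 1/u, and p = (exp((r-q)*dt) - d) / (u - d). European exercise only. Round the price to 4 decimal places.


dt = T/N = 0.666667
u = exp(sigma*sqrt(dt)) = 1.130290; d = 1/u = 0.884728
p = (exp((r-q)*dt) - d) / (u - d) = 0.560003
Discount per step: exp(-r*dt) = 0.978240
Stock lattice S(k, i) with i counting down-moves:
  k=0: S(0,0) = 53.6300
  k=1: S(1,0) = 60.6175; S(1,1) = 47.4480
  k=2: S(2,0) = 68.5153; S(2,1) = 53.6300; S(2,2) = 41.9786
  k=3: S(3,0) = 77.4422; S(3,1) = 60.6175; S(3,2) = 47.4480; S(3,3) = 37.1397
Terminal payoffs V(N, i) = max(S_T - K, 0):
  V(3,0) = 21.162217; V(3,1) = 4.337468; V(3,2) = 0.000000; V(3,3) = 0.000000
Backward induction: V(k, i) = exp(-r*dt) * [p * V(k+1, i) + (1-p) * V(k+1, i+1)].
  V(2,0) = exp(-r*dt) * [p*21.162217 + (1-p)*4.337468] = 13.459974
  V(2,1) = exp(-r*dt) * [p*4.337468 + (1-p)*0.000000] = 2.376140
  V(2,2) = exp(-r*dt) * [p*0.000000 + (1-p)*0.000000] = 0.000000
  V(1,0) = exp(-r*dt) * [p*13.459974 + (1-p)*2.376140] = 8.396352
  V(1,1) = exp(-r*dt) * [p*2.376140 + (1-p)*0.000000] = 1.301691
  V(0,0) = exp(-r*dt) * [p*8.396352 + (1-p)*1.301691] = 5.159944

Answer: Price = V(0,0) = 5.1599


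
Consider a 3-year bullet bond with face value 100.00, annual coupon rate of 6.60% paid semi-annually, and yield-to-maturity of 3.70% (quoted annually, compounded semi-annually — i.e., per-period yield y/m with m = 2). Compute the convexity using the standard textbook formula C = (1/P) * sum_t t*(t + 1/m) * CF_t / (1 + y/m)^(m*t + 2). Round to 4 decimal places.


Answer: Convexity = 9.1385

Derivation:
Coupon per period c = face * coupon_rate / m = 3.300000
Periods per year m = 2; per-period yield y/m = 0.018500
Number of cashflows N = 6
Cashflows (t years, CF_t, discount factor 1/(1+y/m)^(m*t), PV):
  t = 0.5000: CF_t = 3.300000, DF = 0.981836, PV = 3.240059
  t = 1.0000: CF_t = 3.300000, DF = 0.964002, PV = 3.181207
  t = 1.5000: CF_t = 3.300000, DF = 0.946492, PV = 3.123423
  t = 2.0000: CF_t = 3.300000, DF = 0.929300, PV = 3.066690
  t = 2.5000: CF_t = 3.300000, DF = 0.912420, PV = 3.010986
  t = 3.0000: CF_t = 103.300000, DF = 0.895847, PV = 92.540986
Price P = sum_t PV_t = 108.163350
Convexity numerator sum_t t*(t + 1/m) * CF_t / (1+y/m)^(m*t + 2):
  t = 0.5000: term = 1.561712
  t = 1.0000: term = 4.600034
  t = 1.5000: term = 9.032959
  t = 2.0000: term = 14.781474
  t = 2.5000: term = 21.769476
  t = 3.0000: term = 936.701798
Convexity = (1/P) * sum = 988.447452 / 108.163350 = 9.138469


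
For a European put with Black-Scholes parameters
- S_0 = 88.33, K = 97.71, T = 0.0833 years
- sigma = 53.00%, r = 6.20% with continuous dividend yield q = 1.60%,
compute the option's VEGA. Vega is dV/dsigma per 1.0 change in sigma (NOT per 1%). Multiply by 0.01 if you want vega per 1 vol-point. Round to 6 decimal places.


d1 = -0.5582426282; d2 = -0.7112098469
phi(d1) = 0.3413810595; exp(-qT) = 0.9986680878; exp(-rT) = 0.9948487136
Vega = S * exp(-qT) * phi(d1) * sqrt(T) = 88.3300 * 0.9986680878 * 0.3413810595 * 0.2886173938 = 8.691432

Answer: Vega = 8.691432


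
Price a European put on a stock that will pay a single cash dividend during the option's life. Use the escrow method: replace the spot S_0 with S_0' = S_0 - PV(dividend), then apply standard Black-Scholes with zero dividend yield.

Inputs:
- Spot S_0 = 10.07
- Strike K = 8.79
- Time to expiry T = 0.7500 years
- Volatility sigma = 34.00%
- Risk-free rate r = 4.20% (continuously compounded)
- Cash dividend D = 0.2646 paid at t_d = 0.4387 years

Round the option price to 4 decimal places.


Answer: Price = 0.5463

Derivation:
PV(D) = D * exp(-r * t_d) = 0.2646 * 0.98174331 = 0.25976928
S_0' = S_0 - PV(D) = 10.0700 - 0.25976928 = 9.81023072
d1 = (ln(S_0'/K) + (r + sigma^2/2)*T) / (sigma*sqrt(T)) = 0.62714191
d2 = d1 - sigma*sqrt(T) = 0.33269327
exp(-rT) = 0.96899096
N(-d1) = 0.26528311; N(-d2) = 0.36968291
P = K * exp(-rT) * N(-d2) - S_0' * N(-d1) = 8.7900 * 0.96899096 * 0.36968291 - 9.81023072 * 0.26528311 = 0.5463


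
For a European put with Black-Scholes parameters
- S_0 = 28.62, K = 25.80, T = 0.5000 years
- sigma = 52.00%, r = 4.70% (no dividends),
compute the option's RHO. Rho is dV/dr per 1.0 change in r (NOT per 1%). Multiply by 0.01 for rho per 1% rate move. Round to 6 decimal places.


d1 = 0.5298712340; d2 = 0.1621757077
phi(d1) = 0.3466913780; exp(-qT) = 1.0000000000; exp(-rT) = 0.9767739747
N(-d2) = 0.4355837445
Rho = -K*T*exp(-rT)*N(-d2) = -25.8000 * 0.5000 * 0.9767739747 * 0.4355837445 = -5.488523

Answer: Rho = -5.488523


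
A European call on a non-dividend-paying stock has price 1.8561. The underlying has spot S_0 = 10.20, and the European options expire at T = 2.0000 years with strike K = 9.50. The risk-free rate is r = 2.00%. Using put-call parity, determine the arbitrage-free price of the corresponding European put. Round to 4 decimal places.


Put-call parity: C - P = S_0 * exp(-qT) - K * exp(-rT).
S_0 * exp(-qT) = 10.2000 * 1.00000000 = 10.20000000
K * exp(-rT) = 9.5000 * 0.96078944 = 9.12749967
P = C - S*exp(-qT) + K*exp(-rT)
P = 1.8561 - 10.20000000 + 9.12749967 = 0.7836

Answer: Put price = 0.7836
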